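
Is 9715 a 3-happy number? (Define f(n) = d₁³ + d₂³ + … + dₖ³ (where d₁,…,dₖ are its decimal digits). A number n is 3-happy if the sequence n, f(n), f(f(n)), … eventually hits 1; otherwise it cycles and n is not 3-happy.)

3-happy

9715 → 1198
1198 → 1243
1243 → 100
100 → 1  — reached 1.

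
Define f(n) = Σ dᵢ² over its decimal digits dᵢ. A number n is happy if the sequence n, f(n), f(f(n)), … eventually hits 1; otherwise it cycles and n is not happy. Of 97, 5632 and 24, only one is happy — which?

97: 97 → 130 → 10 → 1  — reaches 1 (happy)
5632: 5632 → 74 → 65 → 61 → 37 → 58 → 89 → 145 → 42 → 20 → 4 → 16 → 37  — repeats 37 (not happy)
24: 24 → 20 → 4 → 16 → 37 → 58 → 89 → 145 → 42 → 20  — repeats 20 (not happy)

97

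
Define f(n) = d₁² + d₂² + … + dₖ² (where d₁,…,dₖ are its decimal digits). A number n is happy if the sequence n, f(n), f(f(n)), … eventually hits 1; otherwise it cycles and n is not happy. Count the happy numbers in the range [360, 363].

360: 360 → 45 → 41 → 17 → 50 → 25 → 29 → 85 → 89 → 145 → 42 → 20 → 4 → 16 → 37 → 58 → 89  (repeats 89)
361: 361 → 46 → 52 → 29 → 85 → 89 → 145 → 42 → 20 → 4 → 16 → 37 → 58 → 89  (repeats 89)
362: 362 → 49 → 97 → 130 → 10 → 1  (reaches 1)
363: 363 → 54 → 41 → 17 → 50 → 25 → 29 → 85 → 89 → 145 → 42 → 20 → 4 → 16 → 37 → 58 → 89  (repeats 89)
happy: 362

1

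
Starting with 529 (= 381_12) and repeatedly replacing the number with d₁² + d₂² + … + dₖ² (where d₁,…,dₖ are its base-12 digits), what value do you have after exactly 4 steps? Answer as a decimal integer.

5

529 = (3,8,1)_12 → 3² + 8² + 1² = 74
74 = (6,2)_12 → 6² + 2² = 40
40 = (3,4)_12 → 3² + 4² = 25
25 = (2,1)_12 → 2² + 1² = 5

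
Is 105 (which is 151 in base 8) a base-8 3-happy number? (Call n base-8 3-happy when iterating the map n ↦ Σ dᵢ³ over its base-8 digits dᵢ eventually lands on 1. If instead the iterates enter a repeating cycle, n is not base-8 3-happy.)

105 = (1,5,1)_8 → 1³ + 5³ + 1³ = 1 + 125 + 1 = 127
127 = (1,7,7)_8 → 1³ + 7³ + 7³ = 1 + 343 + 343 = 687
687 = (1,2,5,7)_8 → 1³ + 2³ + 5³ + 7³ = 1 + 8 + 125 + 343 = 477
477 = (7,3,5)_8 → 7³ + 3³ + 5³ = 343 + 27 + 125 = 495
495 = (7,5,7)_8 → 7³ + 5³ + 7³ = 343 + 125 + 343 = 811
811 = (1,4,5,3)_8 → 1³ + 4³ + 5³ + 3³ = 1 + 64 + 125 + 27 = 217
217 = (3,3,1)_8 → 3³ + 3³ + 1³ = 27 + 27 + 1 = 55
55 = (6,7)_8 → 6³ + 7³ = 216 + 343 = 559
559 = (1,0,5,7)_8 → 1³ + 0³ + 5³ + 7³ = 1 + 0 + 125 + 343 = 469
469 = (7,2,5)_8 → 7³ + 2³ + 5³ = 343 + 8 + 125 = 476
476 = (7,3,4)_8 → 7³ + 3³ + 4³ = 343 + 27 + 64 = 434
434 = (6,6,2)_8 → 6³ + 6³ + 2³ = 216 + 216 + 8 = 440
440 = (6,7,0)_8 → 6³ + 7³ + 0³ = 216 + 343 + 0 = 559  — 559 already seen; the sequence cycles without reaching 1.

not base-8 3-happy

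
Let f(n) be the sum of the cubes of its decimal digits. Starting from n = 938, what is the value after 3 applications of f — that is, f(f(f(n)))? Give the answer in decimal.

938 → 9³ + 3³ + 8³ = 1268
1268 → 1³ + 2³ + 6³ + 8³ = 737
737 → 7³ + 3³ + 7³ = 713

713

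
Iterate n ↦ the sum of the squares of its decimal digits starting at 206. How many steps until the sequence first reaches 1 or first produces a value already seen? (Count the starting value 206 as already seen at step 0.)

10

206 → 2² + 0² + 6² = 40
40 → 4² + 0² = 16
16 → 1² + 6² = 37
37 → 3² + 7² = 58
58 → 5² + 8² = 89
89 → 8² + 9² = 145
145 → 1² + 4² + 5² = 42
42 → 4² + 2² = 20
20 → 2² + 0² = 4
4 → 4² = 16  — 16 repeats.
That took 10 steps.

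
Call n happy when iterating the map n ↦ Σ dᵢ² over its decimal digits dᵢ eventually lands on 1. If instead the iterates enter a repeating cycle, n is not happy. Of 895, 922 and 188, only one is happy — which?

188

895: 895 → 170 → 50 → 25 → 29 → 85 → 89 → 145 → 42 → 20 → 4 → 16 → 37 → 58 → 89  — repeats 89 (not happy)
922: 922 → 89 → 145 → 42 → 20 → 4 → 16 → 37 → 58 → 89  — repeats 89 (not happy)
188: 188 → 129 → 86 → 100 → 1  — reaches 1 (happy)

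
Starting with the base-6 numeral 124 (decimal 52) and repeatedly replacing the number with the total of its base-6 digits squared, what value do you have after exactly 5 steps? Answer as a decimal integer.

52 = (1,2,4)_6 → 1² + 2² + 4² = 1 + 4 + 16 = 21
21 = (3,3)_6 → 3² + 3² = 9 + 9 = 18
18 = (3,0)_6 → 3² + 0² = 9 + 0 = 9
9 = (1,3)_6 → 1² + 3² = 1 + 9 = 10
10 = (1,4)_6 → 1² + 4² = 1 + 16 = 17

17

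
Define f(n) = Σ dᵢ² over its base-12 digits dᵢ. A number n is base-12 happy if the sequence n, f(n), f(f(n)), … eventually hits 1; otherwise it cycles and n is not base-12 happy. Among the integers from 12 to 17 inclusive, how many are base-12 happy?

12: 12 → 1  — base-12 happy
13: 13 → 2 → 4 → 16 → 17 → 26 → 8 → 64 → 41 → 34 → 104 → 128 → 164 → 66 → 61 → 26  — not base-12 happy
14: 14 → 5 → 25 → 5  — not base-12 happy
15: 15 → 10 → 100 → 80 → 100  — not base-12 happy
16: 16 → 17 → 26 → 8 → 64 → 41 → 34 → 104 → 128 → 164 → 66 → 61 → 26  — not base-12 happy
17: 17 → 26 → 8 → 64 → 41 → 34 → 104 → 128 → 164 → 66 → 61 → 26  — not base-12 happy
base-12 happy: 12

1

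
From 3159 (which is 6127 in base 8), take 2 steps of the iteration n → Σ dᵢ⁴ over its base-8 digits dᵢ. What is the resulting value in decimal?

3159 = (6,1,2,7)_8 → 6⁴ + 1⁴ + 2⁴ + 7⁴ = 1296 + 1 + 16 + 2401 = 3714
3714 = (7,2,0,2)_8 → 7⁴ + 2⁴ + 0⁴ + 2⁴ = 2401 + 16 + 0 + 16 = 2433

2433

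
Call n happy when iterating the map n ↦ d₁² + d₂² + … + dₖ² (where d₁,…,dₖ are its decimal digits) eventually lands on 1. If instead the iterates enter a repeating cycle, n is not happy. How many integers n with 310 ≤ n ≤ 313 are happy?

2

310: 310 → 10 → 1  — happy
311: 311 → 11 → 2 → 4 → 16 → 37 → 58 → 89 → 145 → 42 → 20 → 4  — not happy
312: 312 → 14 → 17 → 50 → 25 → 29 → 85 → 89 → 145 → 42 → 20 → 4 → 16 → 37 → 58 → 89  — not happy
313: 313 → 19 → 82 → 68 → 100 → 1  — happy
happy: 310, 313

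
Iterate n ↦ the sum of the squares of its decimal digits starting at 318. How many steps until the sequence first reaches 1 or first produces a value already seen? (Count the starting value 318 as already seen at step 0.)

318 → 3² + 1² + 8² = 9 + 1 + 64 = 74
74 → 7² + 4² = 49 + 16 = 65
65 → 6² + 5² = 36 + 25 = 61
61 → 6² + 1² = 36 + 1 = 37
37 → 3² + 7² = 9 + 49 = 58
58 → 5² + 8² = 25 + 64 = 89
89 → 8² + 9² = 64 + 81 = 145
145 → 1² + 4² + 5² = 1 + 16 + 25 = 42
42 → 4² + 2² = 16 + 4 = 20
20 → 2² + 0² = 4 + 0 = 4
4 → 4² = 16
16 → 1² + 6² = 1 + 36 = 37  — 37 repeats.
That took 12 steps.

12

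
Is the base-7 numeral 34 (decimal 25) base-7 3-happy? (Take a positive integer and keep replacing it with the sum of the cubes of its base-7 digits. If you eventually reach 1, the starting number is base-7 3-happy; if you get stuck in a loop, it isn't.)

not base-7 3-happy

25 = (3,4)_7 → 3³ + 4³ = 91
91 = (1,6,0)_7 → 1³ + 6³ + 0³ = 217
217 = (4,3,0)_7 → 4³ + 3³ + 0³ = 91  — 91 already seen; the sequence cycles without reaching 1.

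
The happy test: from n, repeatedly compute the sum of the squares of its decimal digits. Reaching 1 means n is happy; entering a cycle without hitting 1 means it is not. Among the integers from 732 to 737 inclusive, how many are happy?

1

732: 732 → 62 → 40 → 16 → 37 → 58 → 89 → 145 → 42 → 20 → 4 → 16  — not happy
733: 733 → 67 → 85 → 89 → 145 → 42 → 20 → 4 → 16 → 37 → 58 → 89  — not happy
734: 734 → 74 → 65 → 61 → 37 → 58 → 89 → 145 → 42 → 20 → 4 → 16 → 37  — not happy
735: 735 → 83 → 73 → 58 → 89 → 145 → 42 → 20 → 4 → 16 → 37 → 58  — not happy
736: 736 → 94 → 97 → 130 → 10 → 1  — happy
737: 737 → 107 → 50 → 25 → 29 → 85 → 89 → 145 → 42 → 20 → 4 → 16 → 37 → 58 → 89  — not happy
happy: 736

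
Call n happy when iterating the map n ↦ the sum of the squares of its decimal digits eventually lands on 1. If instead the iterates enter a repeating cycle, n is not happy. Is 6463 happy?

happy

6463 → 6² + 4² + 6² + 3² = 97
97 → 9² + 7² = 130
130 → 1² + 3² + 0² = 10
10 → 1² + 0² = 1  — reached 1.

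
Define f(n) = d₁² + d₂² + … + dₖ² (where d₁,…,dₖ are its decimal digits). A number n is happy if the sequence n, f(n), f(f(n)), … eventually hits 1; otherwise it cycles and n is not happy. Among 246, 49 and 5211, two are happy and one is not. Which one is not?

246: 246 → 56 → 61 → 37 → 58 → 89 → 145 → 42 → 20 → 4 → 16 → 37  — repeats 37 (not happy)
49: 49 → 97 → 130 → 10 → 1  — reaches 1 (happy)
5211: 5211 → 31 → 10 → 1  — reaches 1 (happy)

246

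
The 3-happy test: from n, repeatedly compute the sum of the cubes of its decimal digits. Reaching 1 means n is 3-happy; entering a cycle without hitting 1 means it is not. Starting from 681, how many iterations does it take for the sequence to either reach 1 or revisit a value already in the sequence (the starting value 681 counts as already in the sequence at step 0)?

5

681 → 6³ + 8³ + 1³ = 729
729 → 7³ + 2³ + 9³ = 1080
1080 → 1³ + 0³ + 8³ + 0³ = 513
513 → 5³ + 1³ + 3³ = 153
153 → 1³ + 5³ + 3³ = 153  — 153 repeats.
That took 5 steps.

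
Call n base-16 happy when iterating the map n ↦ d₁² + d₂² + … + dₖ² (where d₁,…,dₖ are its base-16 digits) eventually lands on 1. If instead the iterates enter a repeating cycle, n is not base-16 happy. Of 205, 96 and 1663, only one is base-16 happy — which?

205: 205 → 313 → 91 → 146 → 85 → 50 → 13 → 169 → 181 → 146  — repeats 146 (not base-16 happy)
96: 96 → 36 → 20 → 17 → 2 → 4 → 16 → 1  — reaches 1 (base-16 happy)
1663: 1663 → 310 → 46 → 200 → 208 → 169 → 181 → 146 → 85 → 50 → 13 → 169  — repeats 169 (not base-16 happy)

96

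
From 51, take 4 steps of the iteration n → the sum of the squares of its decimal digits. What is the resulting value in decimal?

51 → 26
26 → 40
40 → 16
16 → 37

37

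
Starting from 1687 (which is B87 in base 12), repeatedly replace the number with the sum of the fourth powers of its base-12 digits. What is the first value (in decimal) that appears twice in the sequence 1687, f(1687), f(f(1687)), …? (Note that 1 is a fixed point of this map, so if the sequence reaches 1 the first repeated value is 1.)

20016

1687 = (11,8,7)_12 → 11⁴ + 8⁴ + 7⁴ = 21138
21138 = (1,0,2,9,6)_12 → 1⁴ + 0⁴ + 2⁴ + 9⁴ + 6⁴ = 7874
7874 = (4,6,8,2)_12 → 4⁴ + 6⁴ + 8⁴ + 2⁴ = 5664
5664 = (3,3,4,0)_12 → 3⁴ + 3⁴ + 4⁴ + 0⁴ = 418
418 = (2,10,10)_12 → 2⁴ + 10⁴ + 10⁴ = 20016
20016 = (11,7,0,0)_12 → 11⁴ + 7⁴ + 0⁴ + 0⁴ = 17042
17042 = (9,10,4,2)_12 → 9⁴ + 10⁴ + 4⁴ + 2⁴ = 16833
16833 = (9,8,10,9)_12 → 9⁴ + 8⁴ + 10⁴ + 9⁴ = 27218
27218 = (1,3,9,0,2)_12 → 1⁴ + 3⁴ + 9⁴ + 0⁴ + 2⁴ = 6659
6659 = (3,10,2,11)_12 → 3⁴ + 10⁴ + 2⁴ + 11⁴ = 24738
24738 = (1,2,3,9,6)_12 → 1⁴ + 2⁴ + 3⁴ + 9⁴ + 6⁴ = 7955
7955 = (4,7,2,11)_12 → 4⁴ + 7⁴ + 2⁴ + 11⁴ = 17314
17314 = (10,0,2,10)_12 → 10⁴ + 0⁴ + 2⁴ + 10⁴ = 20016  — 20016 already appeared earlier.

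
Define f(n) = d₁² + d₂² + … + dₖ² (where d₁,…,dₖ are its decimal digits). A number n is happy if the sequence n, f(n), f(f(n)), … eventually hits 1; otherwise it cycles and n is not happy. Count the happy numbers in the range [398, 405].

398: 398 → 154 → 42 → 20 → 4 → 16 → 37 → 58 → 89 → 145 → 42  — not happy
399: 399 → 171 → 51 → 26 → 40 → 16 → 37 → 58 → 89 → 145 → 42 → 20 → 4 → 16  — not happy
400: 400 → 16 → 37 → 58 → 89 → 145 → 42 → 20 → 4 → 16  — not happy
401: 401 → 17 → 50 → 25 → 29 → 85 → 89 → 145 → 42 → 20 → 4 → 16 → 37 → 58 → 89  — not happy
402: 402 → 20 → 4 → 16 → 37 → 58 → 89 → 145 → 42 → 20  — not happy
403: 403 → 25 → 29 → 85 → 89 → 145 → 42 → 20 → 4 → 16 → 37 → 58 → 89  — not happy
404: 404 → 32 → 13 → 10 → 1  — happy
405: 405 → 41 → 17 → 50 → 25 → 29 → 85 → 89 → 145 → 42 → 20 → 4 → 16 → 37 → 58 → 89  — not happy
happy: 404

1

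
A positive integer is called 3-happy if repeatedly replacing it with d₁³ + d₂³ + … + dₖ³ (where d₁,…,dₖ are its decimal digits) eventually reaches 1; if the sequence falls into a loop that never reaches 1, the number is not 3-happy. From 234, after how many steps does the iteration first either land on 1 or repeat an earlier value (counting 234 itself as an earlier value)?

6

234 → 2³ + 3³ + 4³ = 99
99 → 9³ + 9³ = 1458
1458 → 1³ + 4³ + 5³ + 8³ = 702
702 → 7³ + 0³ + 2³ = 351
351 → 3³ + 5³ + 1³ = 153
153 → 1³ + 5³ + 3³ = 153  — 153 repeats.
That took 6 steps.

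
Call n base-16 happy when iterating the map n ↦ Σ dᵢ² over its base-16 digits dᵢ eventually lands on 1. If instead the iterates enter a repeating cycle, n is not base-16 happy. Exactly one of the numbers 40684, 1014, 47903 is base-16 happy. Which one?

40684: 40684 → 617 → 121 → 130 → 68 → 32 → 4 → 16 → 1  — reaches 1 (base-16 happy)
1014: 1014 → 270 → 197 → 169 → 181 → 146 → 85 → 50 → 13 → 169  — repeats 169 (not base-16 happy)
47903: 47903 → 468 → 186 → 221 → 338 → 30 → 197 → 169 → 181 → 146 → 85 → 50 → 13 → 169  — repeats 169 (not base-16 happy)

40684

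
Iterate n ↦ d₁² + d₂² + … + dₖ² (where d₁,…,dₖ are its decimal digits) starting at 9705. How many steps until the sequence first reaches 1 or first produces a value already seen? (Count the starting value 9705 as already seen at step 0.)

13

9705 → 9² + 7² + 0² + 5² = 81 + 49 + 0 + 25 = 155
155 → 1² + 5² + 5² = 1 + 25 + 25 = 51
51 → 5² + 1² = 25 + 1 = 26
26 → 2² + 6² = 4 + 36 = 40
40 → 4² + 0² = 16 + 0 = 16
16 → 1² + 6² = 1 + 36 = 37
37 → 3² + 7² = 9 + 49 = 58
58 → 5² + 8² = 25 + 64 = 89
89 → 8² + 9² = 64 + 81 = 145
145 → 1² + 4² + 5² = 1 + 16 + 25 = 42
42 → 4² + 2² = 16 + 4 = 20
20 → 2² + 0² = 4 + 0 = 4
4 → 4² = 16  — 16 repeats.
That took 13 steps.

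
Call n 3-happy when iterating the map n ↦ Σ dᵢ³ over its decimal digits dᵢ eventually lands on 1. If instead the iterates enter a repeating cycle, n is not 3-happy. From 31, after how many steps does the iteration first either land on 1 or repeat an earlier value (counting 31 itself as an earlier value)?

6

31 → 3³ + 1³ = 28
28 → 2³ + 8³ = 520
520 → 5³ + 2³ + 0³ = 133
133 → 1³ + 3³ + 3³ = 55
55 → 5³ + 5³ = 250
250 → 2³ + 5³ + 0³ = 133  — 133 repeats.
That took 6 steps.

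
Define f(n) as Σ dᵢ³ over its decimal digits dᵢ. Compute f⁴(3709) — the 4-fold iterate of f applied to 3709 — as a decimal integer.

3709 → 3³ + 7³ + 0³ + 9³ = 27 + 343 + 0 + 729 = 1099
1099 → 1³ + 0³ + 9³ + 9³ = 1 + 0 + 729 + 729 = 1459
1459 → 1³ + 4³ + 5³ + 9³ = 1 + 64 + 125 + 729 = 919
919 → 9³ + 1³ + 9³ = 729 + 1 + 729 = 1459

1459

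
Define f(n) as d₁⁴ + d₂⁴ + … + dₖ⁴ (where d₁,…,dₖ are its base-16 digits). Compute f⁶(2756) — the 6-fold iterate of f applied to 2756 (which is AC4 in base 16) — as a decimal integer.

60707

2756 = (10,12,4)_16 → 30992
30992 = (7,9,1,0)_16 → 8963
8963 = (2,3,0,3)_16 → 178
178 = (11,2)_16 → 14657
14657 = (3,9,4,1)_16 → 6899
6899 = (1,10,15,3)_16 → 60707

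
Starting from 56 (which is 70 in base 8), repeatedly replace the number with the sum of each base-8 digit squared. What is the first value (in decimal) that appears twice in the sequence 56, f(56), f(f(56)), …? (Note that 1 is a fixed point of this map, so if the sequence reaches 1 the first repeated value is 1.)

26

56 = (7,0)_8 → 7² + 0² = 49 + 0 = 49
49 = (6,1)_8 → 6² + 1² = 36 + 1 = 37
37 = (4,5)_8 → 4² + 5² = 16 + 25 = 41
41 = (5,1)_8 → 5² + 1² = 25 + 1 = 26
26 = (3,2)_8 → 3² + 2² = 9 + 4 = 13
13 = (1,5)_8 → 1² + 5² = 1 + 25 = 26  — 26 already appeared earlier.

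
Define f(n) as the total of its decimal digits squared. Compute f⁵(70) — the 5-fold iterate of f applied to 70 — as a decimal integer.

70 → 7² + 0² = 49
49 → 4² + 9² = 97
97 → 9² + 7² = 130
130 → 1² + 3² + 0² = 10
10 → 1² + 0² = 1

1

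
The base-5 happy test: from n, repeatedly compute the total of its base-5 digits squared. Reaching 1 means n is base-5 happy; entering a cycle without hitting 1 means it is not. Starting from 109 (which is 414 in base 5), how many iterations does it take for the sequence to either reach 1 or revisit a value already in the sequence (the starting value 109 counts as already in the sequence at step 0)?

109 = (4,1,4)_5 → 4² + 1² + 4² = 33
33 = (1,1,3)_5 → 1² + 1² + 3² = 11
11 = (2,1)_5 → 2² + 1² = 5
5 = (1,0)_5 → 1² + 0² = 1  — reached 1.
That took 4 steps.

4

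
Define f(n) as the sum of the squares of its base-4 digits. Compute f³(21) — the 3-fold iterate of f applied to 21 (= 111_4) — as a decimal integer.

5

21 = (1,1,1)_4 → 3
3 = (3)_4 → 9
9 = (2,1)_4 → 5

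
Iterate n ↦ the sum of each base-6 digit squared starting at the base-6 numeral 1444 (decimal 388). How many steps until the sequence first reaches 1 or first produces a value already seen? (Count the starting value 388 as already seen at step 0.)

3

388 = (1,4,4,4)_6 → 49
49 = (1,2,1)_6 → 6
6 = (1,0)_6 → 1  — reached 1.
That took 3 steps.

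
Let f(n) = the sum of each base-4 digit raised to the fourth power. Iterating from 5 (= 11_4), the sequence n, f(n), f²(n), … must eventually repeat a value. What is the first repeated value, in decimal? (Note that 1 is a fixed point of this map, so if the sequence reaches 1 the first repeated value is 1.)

1

5 = (1,1)_4 → 2
2 = (2)_4 → 16
16 = (1,0,0)_4 → 1  — reached the fixed point 1.
1 → 1, so 1 is the first repeated value.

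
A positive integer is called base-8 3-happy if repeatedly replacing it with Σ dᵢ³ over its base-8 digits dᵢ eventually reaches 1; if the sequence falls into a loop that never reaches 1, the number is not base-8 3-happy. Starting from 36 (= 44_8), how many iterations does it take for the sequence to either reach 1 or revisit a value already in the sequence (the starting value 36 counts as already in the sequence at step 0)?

3

36 = (4,4)_8 → 4³ + 4³ = 64 + 64 = 128
128 = (2,0,0)_8 → 2³ + 0³ + 0³ = 8 + 0 + 0 = 8
8 = (1,0)_8 → 1³ + 0³ = 1 + 0 = 1  — reached 1.
That took 3 steps.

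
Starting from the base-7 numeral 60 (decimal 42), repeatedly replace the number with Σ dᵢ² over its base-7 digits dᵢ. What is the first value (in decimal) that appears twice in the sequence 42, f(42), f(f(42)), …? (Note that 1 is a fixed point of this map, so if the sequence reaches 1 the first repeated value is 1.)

42 = (6,0)_7 → 36
36 = (5,1)_7 → 26
26 = (3,5)_7 → 34
34 = (4,6)_7 → 52
52 = (1,0,3)_7 → 10
10 = (1,3)_7 → 10  — 10 already appeared earlier.

10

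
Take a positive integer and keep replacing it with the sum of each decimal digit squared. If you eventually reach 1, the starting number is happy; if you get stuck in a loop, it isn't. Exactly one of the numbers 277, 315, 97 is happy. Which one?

97

277: 277 → 102 → 5 → 25 → 29 → 85 → 89 → 145 → 42 → 20 → 4 → 16 → 37 → 58 → 89  — repeats 89 (not happy)
315: 315 → 35 → 34 → 25 → 29 → 85 → 89 → 145 → 42 → 20 → 4 → 16 → 37 → 58 → 89  — repeats 89 (not happy)
97: 97 → 130 → 10 → 1  — reaches 1 (happy)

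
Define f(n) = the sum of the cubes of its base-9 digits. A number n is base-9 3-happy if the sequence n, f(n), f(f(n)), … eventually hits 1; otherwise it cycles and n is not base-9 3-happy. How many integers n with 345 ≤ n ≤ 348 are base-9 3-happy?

1

345: 345 → 99 → 9 → 1  — base-9 3-happy
346: 346 → 136 → 218 → 232 → 694 → 638 → 1198 → 470 → 476 → 980 → 540 → 432 → 152 → 856 → 128 → 134 → 638  — not base-9 3-happy
347: 347 → 197 → 547 → 775 → 127 → 127  — not base-9 3-happy
348: 348 → 288 → 152 → 856 → 128 → 134 → 638 → 1198 → 470 → 476 → 980 → 540 → 432 → 152  — not base-9 3-happy
base-9 3-happy: 345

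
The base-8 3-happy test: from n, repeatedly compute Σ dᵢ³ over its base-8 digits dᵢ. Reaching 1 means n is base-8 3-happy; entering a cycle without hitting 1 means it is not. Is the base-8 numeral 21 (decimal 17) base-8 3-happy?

17 = (2,1)_8 → 2³ + 1³ = 8 + 1 = 9
9 = (1,1)_8 → 1³ + 1³ = 1 + 1 = 2
2 = (2)_8 → 2³ = 8
8 = (1,0)_8 → 1³ + 0³ = 1 + 0 = 1  — reached 1.

base-8 3-happy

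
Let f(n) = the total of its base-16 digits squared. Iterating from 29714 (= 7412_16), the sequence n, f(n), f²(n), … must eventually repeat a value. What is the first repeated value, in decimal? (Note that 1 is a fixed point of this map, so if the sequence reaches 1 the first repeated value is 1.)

29714 = (7,4,1,2)_16 → 70
70 = (4,6)_16 → 52
52 = (3,4)_16 → 25
25 = (1,9)_16 → 82
82 = (5,2)_16 → 29
29 = (1,13)_16 → 170
170 = (10,10)_16 → 200
200 = (12,8)_16 → 208
208 = (13,0)_16 → 169
169 = (10,9)_16 → 181
181 = (11,5)_16 → 146
146 = (9,2)_16 → 85
85 = (5,5)_16 → 50
50 = (3,2)_16 → 13
13 = (13)_16 → 169  — 169 already appeared earlier.

169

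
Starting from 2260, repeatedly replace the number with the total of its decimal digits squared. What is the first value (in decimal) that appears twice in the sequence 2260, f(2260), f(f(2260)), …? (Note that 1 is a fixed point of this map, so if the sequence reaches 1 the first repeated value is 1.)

2260 → 2² + 2² + 6² + 0² = 4 + 4 + 36 + 0 = 44
44 → 4² + 4² = 16 + 16 = 32
32 → 3² + 2² = 9 + 4 = 13
13 → 1² + 3² = 1 + 9 = 10
10 → 1² + 0² = 1 + 0 = 1  — reached the fixed point 1.
1 → 1, so 1 is the first repeated value.

1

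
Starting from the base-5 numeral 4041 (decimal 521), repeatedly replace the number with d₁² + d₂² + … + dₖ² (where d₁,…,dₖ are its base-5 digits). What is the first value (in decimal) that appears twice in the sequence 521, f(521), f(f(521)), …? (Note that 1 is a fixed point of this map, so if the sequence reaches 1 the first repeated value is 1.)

1

521 = (4,0,4,1)_5 → 4² + 0² + 4² + 1² = 16 + 0 + 16 + 1 = 33
33 = (1,1,3)_5 → 1² + 1² + 3² = 1 + 1 + 9 = 11
11 = (2,1)_5 → 2² + 1² = 4 + 1 = 5
5 = (1,0)_5 → 1² + 0² = 1 + 0 = 1  — reached the fixed point 1.
1 → 1, so 1 is the first repeated value.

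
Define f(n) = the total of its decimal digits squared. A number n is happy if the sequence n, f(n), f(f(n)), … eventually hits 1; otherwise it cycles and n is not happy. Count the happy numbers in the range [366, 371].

2

366: 366 → 81 → 65 → 61 → 37 → 58 → 89 → 145 → 42 → 20 → 4 → 16 → 37  (repeats 37)
367: 367 → 94 → 97 → 130 → 10 → 1  (reaches 1)
368: 368 → 109 → 82 → 68 → 100 → 1  (reaches 1)
369: 369 → 126 → 41 → 17 → 50 → 25 → 29 → 85 → 89 → 145 → 42 → 20 → 4 → 16 → 37 → 58 → 89  (repeats 89)
370: 370 → 58 → 89 → 145 → 42 → 20 → 4 → 16 → 37 → 58  (repeats 58)
371: 371 → 59 → 106 → 37 → 58 → 89 → 145 → 42 → 20 → 4 → 16 → 37  (repeats 37)
happy: 367, 368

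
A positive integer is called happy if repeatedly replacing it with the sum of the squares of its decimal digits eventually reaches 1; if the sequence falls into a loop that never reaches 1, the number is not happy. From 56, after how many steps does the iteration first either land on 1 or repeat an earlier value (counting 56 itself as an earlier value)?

10

56 → 5² + 6² = 61
61 → 6² + 1² = 37
37 → 3² + 7² = 58
58 → 5² + 8² = 89
89 → 8² + 9² = 145
145 → 1² + 4² + 5² = 42
42 → 4² + 2² = 20
20 → 2² + 0² = 4
4 → 4² = 16
16 → 1² + 6² = 37  — 37 repeats.
That took 10 steps.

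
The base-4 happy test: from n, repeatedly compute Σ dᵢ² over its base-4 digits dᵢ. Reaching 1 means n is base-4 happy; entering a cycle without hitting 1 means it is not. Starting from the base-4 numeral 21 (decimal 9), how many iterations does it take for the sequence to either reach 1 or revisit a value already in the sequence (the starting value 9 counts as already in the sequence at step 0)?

4

9 = (2,1)_4 → 5
5 = (1,1)_4 → 2
2 = (2)_4 → 4
4 = (1,0)_4 → 1  — reached 1.
That took 4 steps.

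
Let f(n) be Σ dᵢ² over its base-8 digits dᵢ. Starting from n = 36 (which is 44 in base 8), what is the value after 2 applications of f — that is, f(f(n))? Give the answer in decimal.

36 = (4,4)_8 → 4² + 4² = 16 + 16 = 32
32 = (4,0)_8 → 4² + 0² = 16 + 0 = 16

16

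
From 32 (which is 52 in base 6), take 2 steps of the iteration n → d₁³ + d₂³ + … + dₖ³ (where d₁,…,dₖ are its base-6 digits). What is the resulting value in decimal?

92

32 = (5,2)_6 → 5³ + 2³ = 125 + 8 = 133
133 = (3,4,1)_6 → 3³ + 4³ + 1³ = 27 + 64 + 1 = 92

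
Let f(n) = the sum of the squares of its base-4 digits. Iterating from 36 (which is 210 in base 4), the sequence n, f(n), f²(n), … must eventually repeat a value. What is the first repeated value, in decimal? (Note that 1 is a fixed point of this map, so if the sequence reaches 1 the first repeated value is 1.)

36 = (2,1,0)_4 → 2² + 1² + 0² = 5
5 = (1,1)_4 → 1² + 1² = 2
2 = (2)_4 → 2² = 4
4 = (1,0)_4 → 1² + 0² = 1  — reached the fixed point 1.
1 → 1, so 1 is the first repeated value.

1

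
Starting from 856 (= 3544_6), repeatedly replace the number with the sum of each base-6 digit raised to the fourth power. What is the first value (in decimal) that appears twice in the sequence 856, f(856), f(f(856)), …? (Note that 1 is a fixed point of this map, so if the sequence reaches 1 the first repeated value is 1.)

1218

856 = (3,5,4,4)_6 → 3⁴ + 5⁴ + 4⁴ + 4⁴ = 81 + 625 + 256 + 256 = 1218
1218 = (5,3,5,0)_6 → 5⁴ + 3⁴ + 5⁴ + 0⁴ = 625 + 81 + 625 + 0 = 1331
1331 = (1,0,0,5,5)_6 → 1⁴ + 0⁴ + 0⁴ + 5⁴ + 5⁴ = 1 + 0 + 0 + 625 + 625 = 1251
1251 = (5,4,4,3)_6 → 5⁴ + 4⁴ + 4⁴ + 3⁴ = 625 + 256 + 256 + 81 = 1218  — 1218 already appeared earlier.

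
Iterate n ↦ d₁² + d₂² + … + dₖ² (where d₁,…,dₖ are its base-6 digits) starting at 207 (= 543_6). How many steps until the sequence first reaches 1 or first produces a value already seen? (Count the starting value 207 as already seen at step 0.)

12

207 = (5,4,3)_6 → 5² + 4² + 3² = 25 + 16 + 9 = 50
50 = (1,2,2)_6 → 1² + 2² + 2² = 1 + 4 + 4 = 9
9 = (1,3)_6 → 1² + 3² = 1 + 9 = 10
10 = (1,4)_6 → 1² + 4² = 1 + 16 = 17
17 = (2,5)_6 → 2² + 5² = 4 + 25 = 29
29 = (4,5)_6 → 4² + 5² = 16 + 25 = 41
41 = (1,0,5)_6 → 1² + 0² + 5² = 1 + 0 + 25 = 26
26 = (4,2)_6 → 4² + 2² = 16 + 4 = 20
20 = (3,2)_6 → 3² + 2² = 9 + 4 = 13
13 = (2,1)_6 → 2² + 1² = 4 + 1 = 5
5 = (5)_6 → 5² = 25
25 = (4,1)_6 → 4² + 1² = 16 + 1 = 17  — 17 repeats.
That took 12 steps.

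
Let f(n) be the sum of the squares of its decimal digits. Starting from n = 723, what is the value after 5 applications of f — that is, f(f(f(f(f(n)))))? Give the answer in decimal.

723 → 7² + 2² + 3² = 62
62 → 6² + 2² = 40
40 → 4² + 0² = 16
16 → 1² + 6² = 37
37 → 3² + 7² = 58

58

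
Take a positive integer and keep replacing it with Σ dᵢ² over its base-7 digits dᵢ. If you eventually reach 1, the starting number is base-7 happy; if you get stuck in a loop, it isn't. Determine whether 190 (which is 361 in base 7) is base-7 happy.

not base-7 happy

190 = (3,6,1)_7 → 3² + 6² + 1² = 9 + 36 + 1 = 46
46 = (6,4)_7 → 6² + 4² = 36 + 16 = 52
52 = (1,0,3)_7 → 1² + 0² + 3² = 1 + 0 + 9 = 10
10 = (1,3)_7 → 1² + 3² = 1 + 9 = 10  — 10 already seen; the sequence cycles without reaching 1.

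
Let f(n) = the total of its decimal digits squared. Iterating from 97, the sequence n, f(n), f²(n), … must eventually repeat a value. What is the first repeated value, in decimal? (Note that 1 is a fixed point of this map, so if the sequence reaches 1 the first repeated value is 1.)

97 → 9² + 7² = 81 + 49 = 130
130 → 1² + 3² + 0² = 1 + 9 + 0 = 10
10 → 1² + 0² = 1 + 0 = 1  — reached the fixed point 1.
1 → 1, so 1 is the first repeated value.

1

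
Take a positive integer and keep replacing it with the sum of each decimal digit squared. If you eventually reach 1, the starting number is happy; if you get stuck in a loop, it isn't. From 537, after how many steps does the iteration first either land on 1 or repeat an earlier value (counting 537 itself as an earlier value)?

537 → 83
83 → 73
73 → 58
58 → 89
89 → 145
145 → 42
42 → 20
20 → 4
4 → 16
16 → 37
37 → 58  — 58 repeats.
That took 11 steps.

11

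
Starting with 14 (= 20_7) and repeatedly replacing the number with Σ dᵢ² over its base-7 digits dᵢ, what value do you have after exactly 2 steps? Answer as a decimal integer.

16

14 = (2,0)_7 → 2² + 0² = 4 + 0 = 4
4 = (4)_7 → 4² = 16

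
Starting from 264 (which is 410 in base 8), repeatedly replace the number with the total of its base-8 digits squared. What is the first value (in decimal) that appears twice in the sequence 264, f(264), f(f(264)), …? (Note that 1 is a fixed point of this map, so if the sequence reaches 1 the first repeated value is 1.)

264 = (4,1,0)_8 → 4² + 1² + 0² = 17
17 = (2,1)_8 → 2² + 1² = 5
5 = (5)_8 → 5² = 25
25 = (3,1)_8 → 3² + 1² = 10
10 = (1,2)_8 → 1² + 2² = 5  — 5 already appeared earlier.

5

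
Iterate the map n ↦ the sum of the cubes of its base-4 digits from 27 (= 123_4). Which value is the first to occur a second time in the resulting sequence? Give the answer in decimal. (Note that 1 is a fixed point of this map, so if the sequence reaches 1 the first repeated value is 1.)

9

27 = (1,2,3)_4 → 1³ + 2³ + 3³ = 36
36 = (2,1,0)_4 → 2³ + 1³ + 0³ = 9
9 = (2,1)_4 → 2³ + 1³ = 9  — 9 already appeared earlier.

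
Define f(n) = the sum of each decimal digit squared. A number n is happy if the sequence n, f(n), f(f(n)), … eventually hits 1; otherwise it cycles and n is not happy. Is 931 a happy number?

931 → 9² + 3² + 1² = 81 + 9 + 1 = 91
91 → 9² + 1² = 81 + 1 = 82
82 → 8² + 2² = 64 + 4 = 68
68 → 6² + 8² = 36 + 64 = 100
100 → 1² + 0² + 0² = 1 + 0 + 0 = 1  — reached 1.

happy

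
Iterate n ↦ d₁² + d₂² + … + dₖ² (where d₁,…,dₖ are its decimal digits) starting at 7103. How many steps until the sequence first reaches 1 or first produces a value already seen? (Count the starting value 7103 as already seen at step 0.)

11

7103 → 59
59 → 106
106 → 37
37 → 58
58 → 89
89 → 145
145 → 42
42 → 20
20 → 4
4 → 16
16 → 37  — 37 repeats.
That took 11 steps.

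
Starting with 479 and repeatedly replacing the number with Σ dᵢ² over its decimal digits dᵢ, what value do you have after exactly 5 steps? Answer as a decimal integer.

479 → 146
146 → 53
53 → 34
34 → 25
25 → 29

29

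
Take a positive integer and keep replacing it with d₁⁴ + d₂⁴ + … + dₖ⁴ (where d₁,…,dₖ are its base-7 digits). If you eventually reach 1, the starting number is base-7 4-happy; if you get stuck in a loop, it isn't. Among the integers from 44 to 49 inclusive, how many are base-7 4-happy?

1

44: 44 → 1312 → 1412 → 1506 → 898 → 304 → 1378 → 1552 → 1218 → 1458 → 898  — not base-7 4-happy
45: 45 → 1377 → 881 → 2689 → 1923 → 1507 → 913 → 609 → 707 → 97 → 2593 → 1459 → 963 → 1153 → 803 → 673 → 1923  — not base-7 4-happy
46: 46 → 1552 → 1218 → 1458 → 898 → 304 → 1378 → 1552  — not base-7 4-happy
47: 47 → 1921 → 963 → 1153 → 803 → 673 → 1923 → 1507 → 913 → 609 → 707 → 97 → 2593 → 1459 → 963  — not base-7 4-happy
48: 48 → 2592 → 1394 → 338 → 2608 → 514 → 244 → 2848 → 1314 → 1956 → 2258 → 1808 → 1938 → 2258  — not base-7 4-happy
49: 49 → 1  — base-7 4-happy
base-7 4-happy: 49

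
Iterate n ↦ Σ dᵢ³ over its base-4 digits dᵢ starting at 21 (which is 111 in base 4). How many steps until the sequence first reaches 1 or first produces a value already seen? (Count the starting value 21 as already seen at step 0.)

21 = (1,1,1)_4 → 3
3 = (3)_4 → 27
27 = (1,2,3)_4 → 36
36 = (2,1,0)_4 → 9
9 = (2,1)_4 → 9  — 9 repeats.
That took 5 steps.

5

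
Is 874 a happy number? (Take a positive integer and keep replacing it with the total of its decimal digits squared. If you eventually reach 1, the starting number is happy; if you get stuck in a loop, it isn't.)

happy

874 → 8² + 7² + 4² = 64 + 49 + 16 = 129
129 → 1² + 2² + 9² = 1 + 4 + 81 = 86
86 → 8² + 6² = 64 + 36 = 100
100 → 1² + 0² + 0² = 1 + 0 + 0 = 1  — reached 1.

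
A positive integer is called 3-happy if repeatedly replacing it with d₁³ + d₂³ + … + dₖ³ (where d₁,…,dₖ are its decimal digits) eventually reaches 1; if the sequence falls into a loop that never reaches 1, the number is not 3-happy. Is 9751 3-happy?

9751 → 9³ + 7³ + 5³ + 1³ = 729 + 343 + 125 + 1 = 1198
1198 → 1³ + 1³ + 9³ + 8³ = 1 + 1 + 729 + 512 = 1243
1243 → 1³ + 2³ + 4³ + 3³ = 1 + 8 + 64 + 27 = 100
100 → 1³ + 0³ + 0³ = 1 + 0 + 0 = 1  — reached 1.

3-happy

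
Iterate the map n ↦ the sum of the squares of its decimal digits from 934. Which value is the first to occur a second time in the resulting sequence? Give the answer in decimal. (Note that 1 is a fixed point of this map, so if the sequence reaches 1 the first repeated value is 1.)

37

934 → 9² + 3² + 4² = 81 + 9 + 16 = 106
106 → 1² + 0² + 6² = 1 + 0 + 36 = 37
37 → 3² + 7² = 9 + 49 = 58
58 → 5² + 8² = 25 + 64 = 89
89 → 8² + 9² = 64 + 81 = 145
145 → 1² + 4² + 5² = 1 + 16 + 25 = 42
42 → 4² + 2² = 16 + 4 = 20
20 → 2² + 0² = 4 + 0 = 4
4 → 4² = 16
16 → 1² + 6² = 1 + 36 = 37  — 37 already appeared earlier.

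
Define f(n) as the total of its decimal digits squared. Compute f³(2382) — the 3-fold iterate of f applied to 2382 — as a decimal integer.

2382 → 2² + 3² + 8² + 2² = 81
81 → 8² + 1² = 65
65 → 6² + 5² = 61

61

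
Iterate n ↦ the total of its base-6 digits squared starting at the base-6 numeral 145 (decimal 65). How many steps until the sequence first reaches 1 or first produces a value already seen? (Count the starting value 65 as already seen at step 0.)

65 = (1,4,5)_6 → 1² + 4² + 5² = 42
42 = (1,1,0)_6 → 1² + 1² + 0² = 2
2 = (2)_6 → 2² = 4
4 = (4)_6 → 4² = 16
16 = (2,4)_6 → 2² + 4² = 20
20 = (3,2)_6 → 3² + 2² = 13
13 = (2,1)_6 → 2² + 1² = 5
5 = (5)_6 → 5² = 25
25 = (4,1)_6 → 4² + 1² = 17
17 = (2,5)_6 → 2² + 5² = 29
29 = (4,5)_6 → 4² + 5² = 41
41 = (1,0,5)_6 → 1² + 0² + 5² = 26
26 = (4,2)_6 → 4² + 2² = 20  — 20 repeats.
That took 13 steps.

13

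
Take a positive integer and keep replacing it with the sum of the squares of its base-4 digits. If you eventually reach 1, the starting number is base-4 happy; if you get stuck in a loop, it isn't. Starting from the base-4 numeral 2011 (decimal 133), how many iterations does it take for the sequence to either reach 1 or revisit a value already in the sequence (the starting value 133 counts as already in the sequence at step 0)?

133 = (2,0,1,1)_4 → 2² + 0² + 1² + 1² = 6
6 = (1,2)_4 → 1² + 2² = 5
5 = (1,1)_4 → 1² + 1² = 2
2 = (2)_4 → 2² = 4
4 = (1,0)_4 → 1² + 0² = 1  — reached 1.
That took 5 steps.

5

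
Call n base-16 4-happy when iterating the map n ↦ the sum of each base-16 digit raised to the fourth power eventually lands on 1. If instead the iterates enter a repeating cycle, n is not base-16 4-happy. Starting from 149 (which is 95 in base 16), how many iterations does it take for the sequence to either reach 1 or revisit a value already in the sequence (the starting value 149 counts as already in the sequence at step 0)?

11

149 = (9,5)_16 → 7186
7186 = (1,12,1,2)_16 → 20754
20754 = (5,1,1,2)_16 → 643
643 = (2,8,3)_16 → 4193
4193 = (1,0,6,1)_16 → 1298
1298 = (5,1,2)_16 → 642
642 = (2,8,2)_16 → 4128
4128 = (1,0,2,0)_16 → 17
17 = (1,1)_16 → 2
2 = (2)_16 → 16
16 = (1,0)_16 → 1  — reached 1.
That took 11 steps.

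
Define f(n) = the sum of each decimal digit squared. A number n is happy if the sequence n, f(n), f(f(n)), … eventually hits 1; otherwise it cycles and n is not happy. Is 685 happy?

not happy

685 → 125
125 → 30
30 → 9
9 → 81
81 → 65
65 → 61
61 → 37
37 → 58
58 → 89
89 → 145
145 → 42
42 → 20
20 → 4
4 → 16
16 → 37  — 37 already seen; the sequence cycles without reaching 1.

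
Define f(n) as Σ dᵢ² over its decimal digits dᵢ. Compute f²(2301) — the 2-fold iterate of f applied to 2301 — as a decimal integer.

17

2301 → 2² + 3² + 0² + 1² = 4 + 9 + 0 + 1 = 14
14 → 1² + 4² = 1 + 16 = 17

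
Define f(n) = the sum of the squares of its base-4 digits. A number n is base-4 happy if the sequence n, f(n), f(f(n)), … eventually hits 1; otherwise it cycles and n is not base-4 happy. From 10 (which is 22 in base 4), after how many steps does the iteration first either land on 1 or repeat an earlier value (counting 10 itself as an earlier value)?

10 = (2,2)_4 → 2² + 2² = 8
8 = (2,0)_4 → 2² + 0² = 4
4 = (1,0)_4 → 1² + 0² = 1  — reached 1.
That took 3 steps.

3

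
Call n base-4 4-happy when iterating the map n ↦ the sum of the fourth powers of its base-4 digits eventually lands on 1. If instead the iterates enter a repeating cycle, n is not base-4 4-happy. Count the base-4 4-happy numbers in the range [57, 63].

57: 57 → 98 → 33 → 17 → 2 → 16 → 1  (reaches 1)
58: 58 → 113 → 83 → 83  (repeats 83)
59: 59 → 178 → 113 → 83 → 83  (repeats 83)
60: 60 → 162 → 48 → 81 → 3 → 81  (repeats 81)
61: 61 → 163 → 113 → 83 → 83  (repeats 83)
62: 62 → 178 → 113 → 83 → 83  (repeats 83)
63: 63 → 243 → 243  (repeats 243)
base-4 4-happy: 57

1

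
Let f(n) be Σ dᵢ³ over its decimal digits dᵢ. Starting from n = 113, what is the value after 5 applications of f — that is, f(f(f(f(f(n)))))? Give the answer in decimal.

371

113 → 29
29 → 737
737 → 713
713 → 371
371 → 371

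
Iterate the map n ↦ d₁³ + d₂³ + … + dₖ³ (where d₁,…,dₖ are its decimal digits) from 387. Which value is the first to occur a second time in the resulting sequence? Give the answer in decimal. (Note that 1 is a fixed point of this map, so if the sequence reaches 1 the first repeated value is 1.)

387 → 3³ + 8³ + 7³ = 27 + 512 + 343 = 882
882 → 8³ + 8³ + 2³ = 512 + 512 + 8 = 1032
1032 → 1³ + 0³ + 3³ + 2³ = 1 + 0 + 27 + 8 = 36
36 → 3³ + 6³ = 27 + 216 = 243
243 → 2³ + 4³ + 3³ = 8 + 64 + 27 = 99
99 → 9³ + 9³ = 729 + 729 = 1458
1458 → 1³ + 4³ + 5³ + 8³ = 1 + 64 + 125 + 512 = 702
702 → 7³ + 0³ + 2³ = 343 + 0 + 8 = 351
351 → 3³ + 5³ + 1³ = 27 + 125 + 1 = 153
153 → 1³ + 5³ + 3³ = 1 + 125 + 27 = 153  — 153 already appeared earlier.

153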